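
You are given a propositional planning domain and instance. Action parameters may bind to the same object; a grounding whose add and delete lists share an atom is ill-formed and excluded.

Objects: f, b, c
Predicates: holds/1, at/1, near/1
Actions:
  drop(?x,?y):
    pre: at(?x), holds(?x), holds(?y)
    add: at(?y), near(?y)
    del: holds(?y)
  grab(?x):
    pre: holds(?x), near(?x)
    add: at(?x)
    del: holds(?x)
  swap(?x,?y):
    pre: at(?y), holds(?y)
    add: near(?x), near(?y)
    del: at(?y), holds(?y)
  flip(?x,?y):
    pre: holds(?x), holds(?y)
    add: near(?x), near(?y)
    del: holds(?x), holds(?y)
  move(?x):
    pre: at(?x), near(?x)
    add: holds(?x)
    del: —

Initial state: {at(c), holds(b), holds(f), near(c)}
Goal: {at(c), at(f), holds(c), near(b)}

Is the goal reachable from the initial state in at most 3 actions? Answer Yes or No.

Yes

1. flip(b,b)  →  {at(c), holds(f), near(b), near(c)}
2. move(c)  →  {at(c), holds(c), holds(f), near(b), near(c)}
3. drop(c,f)  →  {at(c), at(f), holds(c), near(b), near(c), near(f)}
optimal plan length = 3; 3 ≤ 3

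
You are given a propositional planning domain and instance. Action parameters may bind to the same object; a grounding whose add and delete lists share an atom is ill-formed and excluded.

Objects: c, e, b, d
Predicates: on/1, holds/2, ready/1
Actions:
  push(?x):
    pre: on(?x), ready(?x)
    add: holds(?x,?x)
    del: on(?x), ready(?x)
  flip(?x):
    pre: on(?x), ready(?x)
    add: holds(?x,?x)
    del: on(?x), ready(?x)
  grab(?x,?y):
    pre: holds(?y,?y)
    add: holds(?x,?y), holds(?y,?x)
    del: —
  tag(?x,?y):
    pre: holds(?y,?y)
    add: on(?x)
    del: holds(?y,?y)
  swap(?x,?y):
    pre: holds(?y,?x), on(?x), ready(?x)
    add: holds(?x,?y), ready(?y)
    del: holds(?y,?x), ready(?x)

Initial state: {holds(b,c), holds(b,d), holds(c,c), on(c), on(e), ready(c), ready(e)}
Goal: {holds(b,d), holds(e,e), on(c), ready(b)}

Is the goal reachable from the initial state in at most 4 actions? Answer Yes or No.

1. push(e)  →  {holds(b,c), holds(b,d), holds(c,c), holds(e,e), on(c), ready(c)}
2. swap(c,b)  →  {holds(b,d), holds(c,b), holds(c,c), holds(e,e), on(c), ready(b)}
optimal plan length = 2; 2 ≤ 4

Yes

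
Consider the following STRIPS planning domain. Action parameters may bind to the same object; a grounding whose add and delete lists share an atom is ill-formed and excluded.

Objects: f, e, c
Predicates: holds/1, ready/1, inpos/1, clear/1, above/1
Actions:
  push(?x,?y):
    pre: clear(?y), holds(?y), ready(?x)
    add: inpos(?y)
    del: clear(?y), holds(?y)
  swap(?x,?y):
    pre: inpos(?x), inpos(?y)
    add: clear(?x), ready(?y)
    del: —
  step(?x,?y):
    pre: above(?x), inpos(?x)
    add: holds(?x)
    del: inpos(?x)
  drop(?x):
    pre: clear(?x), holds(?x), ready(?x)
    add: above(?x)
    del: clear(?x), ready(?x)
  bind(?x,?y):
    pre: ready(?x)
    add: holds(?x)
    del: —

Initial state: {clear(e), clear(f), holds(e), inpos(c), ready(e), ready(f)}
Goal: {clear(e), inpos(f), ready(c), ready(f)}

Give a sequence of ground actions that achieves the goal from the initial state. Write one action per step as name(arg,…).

swap(c,c); bind(f,f); push(f,f)

1. swap(c,c)  →  {clear(c), clear(e), clear(f), holds(e), inpos(c), ready(c), ready(e), ready(f)}
2. bind(f,f)  →  {clear(c), clear(e), clear(f), holds(e), holds(f), inpos(c), ready(c), ready(e), ready(f)}
3. push(f,f)  →  {clear(c), clear(e), holds(e), inpos(c), inpos(f), ready(c), ready(e), ready(f)}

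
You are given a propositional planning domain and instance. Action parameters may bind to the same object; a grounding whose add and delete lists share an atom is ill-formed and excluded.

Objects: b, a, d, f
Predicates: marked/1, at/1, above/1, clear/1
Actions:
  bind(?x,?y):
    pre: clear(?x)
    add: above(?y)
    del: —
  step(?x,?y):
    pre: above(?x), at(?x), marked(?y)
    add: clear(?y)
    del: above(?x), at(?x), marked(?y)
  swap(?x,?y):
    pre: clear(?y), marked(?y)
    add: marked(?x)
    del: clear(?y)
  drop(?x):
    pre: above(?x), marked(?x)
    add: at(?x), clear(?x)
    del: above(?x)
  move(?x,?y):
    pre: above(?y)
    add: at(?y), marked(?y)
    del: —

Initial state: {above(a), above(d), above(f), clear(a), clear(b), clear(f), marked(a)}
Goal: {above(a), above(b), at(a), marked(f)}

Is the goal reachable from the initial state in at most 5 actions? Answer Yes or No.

Yes

1. bind(b,b)  →  {above(a), above(b), above(d), above(f), clear(a), clear(b), clear(f), marked(a)}
2. swap(f,a)  →  {above(a), above(b), above(d), above(f), clear(b), clear(f), marked(a), marked(f)}
3. move(b,a)  →  {above(a), above(b), above(d), above(f), at(a), clear(b), clear(f), marked(a), marked(f)}
optimal plan length = 3; 3 ≤ 5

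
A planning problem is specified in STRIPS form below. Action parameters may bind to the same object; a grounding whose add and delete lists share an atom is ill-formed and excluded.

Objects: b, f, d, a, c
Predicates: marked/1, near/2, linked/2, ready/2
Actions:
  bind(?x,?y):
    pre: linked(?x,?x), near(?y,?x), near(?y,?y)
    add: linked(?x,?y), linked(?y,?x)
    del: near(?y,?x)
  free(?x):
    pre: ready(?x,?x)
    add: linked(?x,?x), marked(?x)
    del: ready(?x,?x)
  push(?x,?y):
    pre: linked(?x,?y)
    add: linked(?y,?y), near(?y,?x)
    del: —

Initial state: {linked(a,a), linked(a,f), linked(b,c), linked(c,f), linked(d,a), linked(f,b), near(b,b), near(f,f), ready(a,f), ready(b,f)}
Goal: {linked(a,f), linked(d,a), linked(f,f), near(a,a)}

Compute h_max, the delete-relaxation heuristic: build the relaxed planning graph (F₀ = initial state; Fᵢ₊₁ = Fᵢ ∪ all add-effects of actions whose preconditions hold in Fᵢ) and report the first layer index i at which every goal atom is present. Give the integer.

1

F0 = init (10 atoms)
F1 = F0 ∪ {linked(b,b), linked(c,c), linked(f,f), near(a,a), near(a,d), near(b,f), near(c,b), near(f,a), near(f,c)}  (19 atoms)
goal ⊆ F1  ⇒  h_max = 1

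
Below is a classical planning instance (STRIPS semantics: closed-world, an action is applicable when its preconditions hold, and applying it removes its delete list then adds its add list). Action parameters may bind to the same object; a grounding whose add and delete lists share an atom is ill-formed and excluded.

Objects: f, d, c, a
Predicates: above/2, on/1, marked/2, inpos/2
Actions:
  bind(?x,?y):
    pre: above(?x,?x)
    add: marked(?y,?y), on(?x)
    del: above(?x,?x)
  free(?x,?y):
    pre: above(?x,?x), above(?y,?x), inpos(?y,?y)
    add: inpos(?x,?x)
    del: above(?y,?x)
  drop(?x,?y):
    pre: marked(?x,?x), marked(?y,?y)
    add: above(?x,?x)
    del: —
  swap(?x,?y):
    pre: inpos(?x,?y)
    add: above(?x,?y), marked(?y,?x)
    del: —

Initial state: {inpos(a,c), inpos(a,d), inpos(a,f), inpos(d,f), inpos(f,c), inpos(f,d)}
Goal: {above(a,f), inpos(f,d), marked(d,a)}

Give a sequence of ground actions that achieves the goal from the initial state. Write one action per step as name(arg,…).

swap(a,f); swap(a,d)

1. swap(a,f)  →  {above(a,f), inpos(a,c), inpos(a,d), inpos(a,f), inpos(d,f), inpos(f,c), inpos(f,d), marked(f,a)}
2. swap(a,d)  →  {above(a,d), above(a,f), inpos(a,c), inpos(a,d), inpos(a,f), inpos(d,f), inpos(f,c), inpos(f,d), marked(d,a), marked(f,a)}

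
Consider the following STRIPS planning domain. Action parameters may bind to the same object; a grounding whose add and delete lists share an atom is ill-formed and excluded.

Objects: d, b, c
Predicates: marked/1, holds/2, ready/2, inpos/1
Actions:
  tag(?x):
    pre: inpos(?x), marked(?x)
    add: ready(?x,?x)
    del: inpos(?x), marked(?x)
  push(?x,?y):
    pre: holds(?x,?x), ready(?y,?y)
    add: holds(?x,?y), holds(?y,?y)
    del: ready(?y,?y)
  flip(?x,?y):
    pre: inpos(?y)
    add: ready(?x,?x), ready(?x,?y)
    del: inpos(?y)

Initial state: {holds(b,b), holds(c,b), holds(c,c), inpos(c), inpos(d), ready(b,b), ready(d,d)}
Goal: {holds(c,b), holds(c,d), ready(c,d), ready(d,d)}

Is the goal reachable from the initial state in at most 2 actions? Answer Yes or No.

1. push(c,d)  →  {holds(b,b), holds(c,b), holds(c,c), holds(c,d), holds(d,d), inpos(c), inpos(d), ready(b,b)}
2. flip(d,c)  →  {holds(b,b), holds(c,b), holds(c,c), holds(c,d), holds(d,d), inpos(d), ready(b,b), ready(d,c), ready(d,d)}
3. flip(c,d)  →  {holds(b,b), holds(c,b), holds(c,c), holds(c,d), holds(d,d), ready(b,b), ready(c,c), ready(c,d), ready(d,c), ready(d,d)}
optimal plan length = 3; 3 > 2

No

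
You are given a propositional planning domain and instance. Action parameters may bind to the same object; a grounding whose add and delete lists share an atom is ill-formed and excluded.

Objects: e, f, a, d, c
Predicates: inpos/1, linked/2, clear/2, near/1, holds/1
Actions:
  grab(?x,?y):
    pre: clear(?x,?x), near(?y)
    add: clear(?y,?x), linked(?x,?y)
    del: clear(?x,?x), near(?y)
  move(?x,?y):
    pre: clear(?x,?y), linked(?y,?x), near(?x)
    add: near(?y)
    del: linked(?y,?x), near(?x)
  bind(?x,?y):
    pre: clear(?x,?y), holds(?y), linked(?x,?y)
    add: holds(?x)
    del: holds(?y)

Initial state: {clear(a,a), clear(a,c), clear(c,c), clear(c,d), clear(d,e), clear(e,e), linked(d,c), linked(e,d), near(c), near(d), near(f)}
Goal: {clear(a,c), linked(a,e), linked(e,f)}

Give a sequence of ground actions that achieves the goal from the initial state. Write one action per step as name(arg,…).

grab(e,f); move(d,e); grab(a,e)

1. grab(e,f)  →  {clear(a,a), clear(a,c), clear(c,c), clear(c,d), clear(d,e), clear(f,e), linked(d,c), linked(e,d), linked(e,f), near(c), near(d)}
2. move(d,e)  →  {clear(a,a), clear(a,c), clear(c,c), clear(c,d), clear(d,e), clear(f,e), linked(d,c), linked(e,f), near(c), near(e)}
3. grab(a,e)  →  {clear(a,c), clear(c,c), clear(c,d), clear(d,e), clear(e,a), clear(f,e), linked(a,e), linked(d,c), linked(e,f), near(c)}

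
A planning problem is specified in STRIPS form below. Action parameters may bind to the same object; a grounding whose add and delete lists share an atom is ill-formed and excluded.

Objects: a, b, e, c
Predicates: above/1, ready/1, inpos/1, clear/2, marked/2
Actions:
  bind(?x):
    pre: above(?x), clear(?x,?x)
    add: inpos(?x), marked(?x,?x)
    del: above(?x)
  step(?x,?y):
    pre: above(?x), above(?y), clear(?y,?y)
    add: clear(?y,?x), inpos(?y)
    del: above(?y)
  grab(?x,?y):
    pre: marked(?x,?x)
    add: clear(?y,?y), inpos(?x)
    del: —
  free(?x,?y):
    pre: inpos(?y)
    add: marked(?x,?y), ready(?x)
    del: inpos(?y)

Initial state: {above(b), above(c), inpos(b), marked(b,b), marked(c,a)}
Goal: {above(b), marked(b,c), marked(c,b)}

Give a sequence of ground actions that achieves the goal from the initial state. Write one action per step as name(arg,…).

1. grab(b,c)  →  {above(b), above(c), clear(c,c), inpos(b), marked(b,b), marked(c,a)}
2. bind(c)  →  {above(b), clear(c,c), inpos(b), inpos(c), marked(b,b), marked(c,a), marked(c,c)}
3. free(b,c)  →  {above(b), clear(c,c), inpos(b), marked(b,b), marked(b,c), marked(c,a), marked(c,c), ready(b)}
4. free(c,b)  →  {above(b), clear(c,c), marked(b,b), marked(b,c), marked(c,a), marked(c,b), marked(c,c), ready(b), ready(c)}

grab(b,c); bind(c); free(b,c); free(c,b)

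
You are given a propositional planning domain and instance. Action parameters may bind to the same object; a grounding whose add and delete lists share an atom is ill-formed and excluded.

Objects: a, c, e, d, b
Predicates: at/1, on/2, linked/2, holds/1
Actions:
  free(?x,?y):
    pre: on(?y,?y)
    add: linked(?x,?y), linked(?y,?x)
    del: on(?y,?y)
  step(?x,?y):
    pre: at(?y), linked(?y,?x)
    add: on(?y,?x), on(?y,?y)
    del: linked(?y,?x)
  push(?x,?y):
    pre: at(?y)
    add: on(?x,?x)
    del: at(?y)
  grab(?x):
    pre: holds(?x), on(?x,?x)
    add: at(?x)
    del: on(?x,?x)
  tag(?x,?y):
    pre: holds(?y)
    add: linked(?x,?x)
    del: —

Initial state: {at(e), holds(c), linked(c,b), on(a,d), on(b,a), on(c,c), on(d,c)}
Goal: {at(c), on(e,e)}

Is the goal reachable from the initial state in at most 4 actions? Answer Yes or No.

Yes

1. push(e,e)  →  {holds(c), linked(c,b), on(a,d), on(b,a), on(c,c), on(d,c), on(e,e)}
2. grab(c)  →  {at(c), holds(c), linked(c,b), on(a,d), on(b,a), on(d,c), on(e,e)}
optimal plan length = 2; 2 ≤ 4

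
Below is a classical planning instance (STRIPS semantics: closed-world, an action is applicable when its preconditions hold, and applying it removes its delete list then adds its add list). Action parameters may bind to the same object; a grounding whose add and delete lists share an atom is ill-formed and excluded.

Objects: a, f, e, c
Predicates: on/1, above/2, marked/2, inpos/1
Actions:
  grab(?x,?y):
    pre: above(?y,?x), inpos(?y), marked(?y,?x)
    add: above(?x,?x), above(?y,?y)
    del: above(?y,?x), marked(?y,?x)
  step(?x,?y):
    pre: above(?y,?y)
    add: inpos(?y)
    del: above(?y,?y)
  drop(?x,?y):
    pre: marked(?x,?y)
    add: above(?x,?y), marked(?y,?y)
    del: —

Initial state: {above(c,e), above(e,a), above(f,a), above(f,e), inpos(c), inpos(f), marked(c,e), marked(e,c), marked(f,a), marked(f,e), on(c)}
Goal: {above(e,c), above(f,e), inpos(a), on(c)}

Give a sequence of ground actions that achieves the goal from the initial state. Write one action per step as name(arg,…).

1. grab(a,f)  →  {above(a,a), above(c,e), above(e,a), above(f,e), above(f,f), inpos(c), inpos(f), marked(c,e), marked(e,c), marked(f,e), on(c)}
2. step(a,a)  →  {above(c,e), above(e,a), above(f,e), above(f,f), inpos(a), inpos(c), inpos(f), marked(c,e), marked(e,c), marked(f,e), on(c)}
3. drop(e,c)  →  {above(c,e), above(e,a), above(e,c), above(f,e), above(f,f), inpos(a), inpos(c), inpos(f), marked(c,c), marked(c,e), marked(e,c), marked(f,e), on(c)}

grab(a,f); step(a,a); drop(e,c)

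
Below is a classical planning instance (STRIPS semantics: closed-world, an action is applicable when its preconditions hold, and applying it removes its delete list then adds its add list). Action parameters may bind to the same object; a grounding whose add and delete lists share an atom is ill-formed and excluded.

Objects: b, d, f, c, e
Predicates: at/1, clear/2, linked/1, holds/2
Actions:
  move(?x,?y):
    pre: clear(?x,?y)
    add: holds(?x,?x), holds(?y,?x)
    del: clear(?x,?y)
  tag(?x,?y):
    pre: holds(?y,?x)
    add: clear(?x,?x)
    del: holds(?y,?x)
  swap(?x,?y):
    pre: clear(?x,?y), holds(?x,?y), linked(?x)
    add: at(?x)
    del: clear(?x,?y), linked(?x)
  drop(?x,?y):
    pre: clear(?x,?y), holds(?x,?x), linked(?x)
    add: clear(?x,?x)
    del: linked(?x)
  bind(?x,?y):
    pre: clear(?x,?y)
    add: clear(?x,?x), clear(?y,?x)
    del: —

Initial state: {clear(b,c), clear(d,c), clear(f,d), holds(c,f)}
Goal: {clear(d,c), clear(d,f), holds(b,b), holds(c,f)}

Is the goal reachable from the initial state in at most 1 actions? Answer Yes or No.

1. move(b,c)  →  {clear(d,c), clear(f,d), holds(b,b), holds(c,b), holds(c,f)}
2. bind(f,d)  →  {clear(d,c), clear(d,f), clear(f,d), clear(f,f), holds(b,b), holds(c,b), holds(c,f)}
optimal plan length = 2; 2 > 1

No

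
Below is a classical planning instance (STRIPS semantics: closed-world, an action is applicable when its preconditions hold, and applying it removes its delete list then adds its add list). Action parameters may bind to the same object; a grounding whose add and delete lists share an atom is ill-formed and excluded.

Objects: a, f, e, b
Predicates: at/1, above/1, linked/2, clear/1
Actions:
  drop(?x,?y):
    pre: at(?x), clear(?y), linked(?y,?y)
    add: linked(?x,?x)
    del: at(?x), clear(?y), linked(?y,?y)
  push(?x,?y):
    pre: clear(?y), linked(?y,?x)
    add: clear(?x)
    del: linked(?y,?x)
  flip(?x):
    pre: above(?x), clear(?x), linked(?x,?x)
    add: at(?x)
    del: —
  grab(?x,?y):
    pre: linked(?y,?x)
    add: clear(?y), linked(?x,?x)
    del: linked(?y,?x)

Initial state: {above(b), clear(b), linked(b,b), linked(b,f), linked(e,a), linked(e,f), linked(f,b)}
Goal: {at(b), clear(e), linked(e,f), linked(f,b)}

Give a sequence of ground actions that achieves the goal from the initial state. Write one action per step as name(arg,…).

1. flip(b)  →  {above(b), at(b), clear(b), linked(b,b), linked(b,f), linked(e,a), linked(e,f), linked(f,b)}
2. grab(a,e)  →  {above(b), at(b), clear(b), clear(e), linked(a,a), linked(b,b), linked(b,f), linked(e,f), linked(f,b)}

flip(b); grab(a,e)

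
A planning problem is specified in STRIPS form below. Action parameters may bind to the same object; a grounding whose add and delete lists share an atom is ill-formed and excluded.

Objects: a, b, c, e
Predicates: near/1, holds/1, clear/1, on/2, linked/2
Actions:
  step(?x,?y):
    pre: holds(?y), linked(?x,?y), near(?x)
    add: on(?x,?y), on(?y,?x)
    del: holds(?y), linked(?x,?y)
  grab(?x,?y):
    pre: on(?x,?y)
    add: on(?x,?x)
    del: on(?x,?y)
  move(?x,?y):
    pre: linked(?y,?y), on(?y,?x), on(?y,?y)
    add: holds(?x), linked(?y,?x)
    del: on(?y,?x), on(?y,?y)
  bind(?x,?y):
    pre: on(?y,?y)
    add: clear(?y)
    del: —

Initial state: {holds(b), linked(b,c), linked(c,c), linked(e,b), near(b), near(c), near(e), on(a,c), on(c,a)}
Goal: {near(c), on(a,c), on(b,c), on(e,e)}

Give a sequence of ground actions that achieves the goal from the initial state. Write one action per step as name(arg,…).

step(e,b); grab(c,a); grab(e,b); move(c,c); step(b,c)

1. step(e,b)  →  {linked(b,c), linked(c,c), near(b), near(c), near(e), on(a,c), on(b,e), on(c,a), on(e,b)}
2. grab(c,a)  →  {linked(b,c), linked(c,c), near(b), near(c), near(e), on(a,c), on(b,e), on(c,c), on(e,b)}
3. grab(e,b)  →  {linked(b,c), linked(c,c), near(b), near(c), near(e), on(a,c), on(b,e), on(c,c), on(e,e)}
4. move(c,c)  →  {holds(c), linked(b,c), linked(c,c), near(b), near(c), near(e), on(a,c), on(b,e), on(e,e)}
5. step(b,c)  →  {linked(c,c), near(b), near(c), near(e), on(a,c), on(b,c), on(b,e), on(c,b), on(e,e)}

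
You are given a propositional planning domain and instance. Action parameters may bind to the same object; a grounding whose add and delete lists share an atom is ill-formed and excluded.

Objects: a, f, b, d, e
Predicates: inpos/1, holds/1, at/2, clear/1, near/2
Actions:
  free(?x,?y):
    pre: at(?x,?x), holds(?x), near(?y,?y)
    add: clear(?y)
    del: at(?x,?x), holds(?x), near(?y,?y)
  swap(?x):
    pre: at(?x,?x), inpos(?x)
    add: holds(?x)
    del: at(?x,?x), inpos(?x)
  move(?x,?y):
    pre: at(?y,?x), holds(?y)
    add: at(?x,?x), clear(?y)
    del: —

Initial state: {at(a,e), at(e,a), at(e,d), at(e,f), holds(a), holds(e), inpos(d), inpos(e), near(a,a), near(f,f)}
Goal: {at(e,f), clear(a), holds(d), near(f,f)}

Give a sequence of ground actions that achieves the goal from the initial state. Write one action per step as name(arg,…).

1. move(d,e)  →  {at(a,e), at(d,d), at(e,a), at(e,d), at(e,f), clear(e), holds(a), holds(e), inpos(d), inpos(e), near(a,a), near(f,f)}
2. swap(d)  →  {at(a,e), at(e,a), at(e,d), at(e,f), clear(e), holds(a), holds(d), holds(e), inpos(e), near(a,a), near(f,f)}
3. move(e,a)  →  {at(a,e), at(e,a), at(e,d), at(e,e), at(e,f), clear(a), clear(e), holds(a), holds(d), holds(e), inpos(e), near(a,a), near(f,f)}

move(d,e); swap(d); move(e,a)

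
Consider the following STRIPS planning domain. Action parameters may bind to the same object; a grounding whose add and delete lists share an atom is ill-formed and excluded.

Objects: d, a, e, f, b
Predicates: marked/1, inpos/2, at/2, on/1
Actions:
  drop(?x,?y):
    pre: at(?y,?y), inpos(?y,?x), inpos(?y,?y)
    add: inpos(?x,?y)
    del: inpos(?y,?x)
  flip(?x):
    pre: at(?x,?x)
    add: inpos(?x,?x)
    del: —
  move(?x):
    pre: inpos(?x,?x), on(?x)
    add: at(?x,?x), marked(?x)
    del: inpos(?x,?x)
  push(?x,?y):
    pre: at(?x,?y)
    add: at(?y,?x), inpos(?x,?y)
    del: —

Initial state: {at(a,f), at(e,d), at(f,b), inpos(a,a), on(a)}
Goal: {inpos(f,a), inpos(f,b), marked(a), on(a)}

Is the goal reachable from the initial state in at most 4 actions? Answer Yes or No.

Yes

1. move(a)  →  {at(a,a), at(a,f), at(e,d), at(f,b), marked(a), on(a)}
2. push(a,f)  →  {at(a,a), at(a,f), at(e,d), at(f,a), at(f,b), inpos(a,f), marked(a), on(a)}
3. push(f,a)  →  {at(a,a), at(a,f), at(e,d), at(f,a), at(f,b), inpos(a,f), inpos(f,a), marked(a), on(a)}
4. push(f,b)  →  {at(a,a), at(a,f), at(b,f), at(e,d), at(f,a), at(f,b), inpos(a,f), inpos(f,a), inpos(f,b), marked(a), on(a)}
optimal plan length = 4; 4 ≤ 4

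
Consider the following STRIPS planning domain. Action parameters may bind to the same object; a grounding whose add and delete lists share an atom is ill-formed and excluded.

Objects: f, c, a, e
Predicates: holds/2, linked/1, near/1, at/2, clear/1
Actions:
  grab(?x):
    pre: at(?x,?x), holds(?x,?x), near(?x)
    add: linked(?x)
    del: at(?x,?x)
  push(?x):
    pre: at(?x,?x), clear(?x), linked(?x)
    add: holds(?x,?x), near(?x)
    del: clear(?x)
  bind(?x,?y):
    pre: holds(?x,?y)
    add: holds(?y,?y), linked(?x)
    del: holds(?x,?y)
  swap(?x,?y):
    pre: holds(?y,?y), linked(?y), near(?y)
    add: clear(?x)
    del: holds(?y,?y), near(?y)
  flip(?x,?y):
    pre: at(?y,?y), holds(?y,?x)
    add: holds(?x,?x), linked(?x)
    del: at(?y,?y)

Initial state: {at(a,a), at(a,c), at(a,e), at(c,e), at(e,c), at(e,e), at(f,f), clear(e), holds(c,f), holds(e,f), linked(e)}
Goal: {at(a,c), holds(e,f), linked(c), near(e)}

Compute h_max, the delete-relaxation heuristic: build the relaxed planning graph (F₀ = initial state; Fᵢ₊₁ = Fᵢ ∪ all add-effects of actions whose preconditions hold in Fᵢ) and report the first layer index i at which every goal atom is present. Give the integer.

1

F0 = init (11 atoms)
F1 = F0 ∪ {holds(e,e), holds(f,f), linked(c), linked(f), near(e)}  (16 atoms)
goal ⊆ F1  ⇒  h_max = 1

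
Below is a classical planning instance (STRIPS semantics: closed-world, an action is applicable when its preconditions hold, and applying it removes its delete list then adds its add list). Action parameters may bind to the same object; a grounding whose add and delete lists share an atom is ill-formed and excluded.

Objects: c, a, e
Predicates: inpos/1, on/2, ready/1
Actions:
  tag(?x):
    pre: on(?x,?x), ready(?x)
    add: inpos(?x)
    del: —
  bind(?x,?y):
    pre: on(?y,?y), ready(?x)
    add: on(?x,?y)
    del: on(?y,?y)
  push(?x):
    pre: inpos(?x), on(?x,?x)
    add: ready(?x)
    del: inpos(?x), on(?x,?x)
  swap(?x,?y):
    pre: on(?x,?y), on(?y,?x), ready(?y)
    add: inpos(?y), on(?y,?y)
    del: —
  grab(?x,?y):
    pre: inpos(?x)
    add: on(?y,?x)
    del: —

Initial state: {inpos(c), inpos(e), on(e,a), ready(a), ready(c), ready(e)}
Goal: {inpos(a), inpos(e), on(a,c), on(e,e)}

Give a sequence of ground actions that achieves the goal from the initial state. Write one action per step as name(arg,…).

grab(c,a); grab(e,a); swap(a,e); swap(e,a)

1. grab(c,a)  →  {inpos(c), inpos(e), on(a,c), on(e,a), ready(a), ready(c), ready(e)}
2. grab(e,a)  →  {inpos(c), inpos(e), on(a,c), on(a,e), on(e,a), ready(a), ready(c), ready(e)}
3. swap(a,e)  →  {inpos(c), inpos(e), on(a,c), on(a,e), on(e,a), on(e,e), ready(a), ready(c), ready(e)}
4. swap(e,a)  →  {inpos(a), inpos(c), inpos(e), on(a,a), on(a,c), on(a,e), on(e,a), on(e,e), ready(a), ready(c), ready(e)}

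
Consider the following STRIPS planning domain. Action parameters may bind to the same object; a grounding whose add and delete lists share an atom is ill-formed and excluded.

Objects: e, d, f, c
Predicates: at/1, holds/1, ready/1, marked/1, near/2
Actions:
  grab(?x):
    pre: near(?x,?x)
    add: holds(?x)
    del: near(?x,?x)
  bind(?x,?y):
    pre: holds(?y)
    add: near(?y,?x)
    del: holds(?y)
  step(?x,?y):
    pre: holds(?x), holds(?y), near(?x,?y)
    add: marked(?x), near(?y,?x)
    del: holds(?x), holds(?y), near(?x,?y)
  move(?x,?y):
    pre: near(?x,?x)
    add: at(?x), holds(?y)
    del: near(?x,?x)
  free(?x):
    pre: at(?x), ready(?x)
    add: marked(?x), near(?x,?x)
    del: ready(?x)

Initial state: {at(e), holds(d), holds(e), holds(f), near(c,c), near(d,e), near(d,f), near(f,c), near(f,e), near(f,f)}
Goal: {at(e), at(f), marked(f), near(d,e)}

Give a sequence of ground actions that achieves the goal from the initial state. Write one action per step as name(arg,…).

1. step(f,e)  →  {at(e), holds(d), marked(f), near(c,c), near(d,e), near(d,f), near(e,f), near(f,c), near(f,f)}
2. move(f,e)  →  {at(e), at(f), holds(d), holds(e), marked(f), near(c,c), near(d,e), near(d,f), near(e,f), near(f,c)}

step(f,e); move(f,e)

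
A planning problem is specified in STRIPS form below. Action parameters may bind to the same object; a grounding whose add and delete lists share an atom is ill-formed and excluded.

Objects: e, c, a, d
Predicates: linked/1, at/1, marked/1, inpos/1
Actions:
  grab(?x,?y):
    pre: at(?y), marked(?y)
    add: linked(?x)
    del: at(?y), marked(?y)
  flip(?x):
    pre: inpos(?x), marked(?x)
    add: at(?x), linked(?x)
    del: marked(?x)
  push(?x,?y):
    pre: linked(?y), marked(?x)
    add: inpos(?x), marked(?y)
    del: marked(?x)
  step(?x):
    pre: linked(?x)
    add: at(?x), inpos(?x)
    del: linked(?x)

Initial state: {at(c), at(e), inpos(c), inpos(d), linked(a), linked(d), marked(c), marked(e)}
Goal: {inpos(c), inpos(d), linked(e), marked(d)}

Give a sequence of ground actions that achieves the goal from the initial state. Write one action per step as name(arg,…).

grab(e,e); push(c,d)

1. grab(e,e)  →  {at(c), inpos(c), inpos(d), linked(a), linked(d), linked(e), marked(c)}
2. push(c,d)  →  {at(c), inpos(c), inpos(d), linked(a), linked(d), linked(e), marked(d)}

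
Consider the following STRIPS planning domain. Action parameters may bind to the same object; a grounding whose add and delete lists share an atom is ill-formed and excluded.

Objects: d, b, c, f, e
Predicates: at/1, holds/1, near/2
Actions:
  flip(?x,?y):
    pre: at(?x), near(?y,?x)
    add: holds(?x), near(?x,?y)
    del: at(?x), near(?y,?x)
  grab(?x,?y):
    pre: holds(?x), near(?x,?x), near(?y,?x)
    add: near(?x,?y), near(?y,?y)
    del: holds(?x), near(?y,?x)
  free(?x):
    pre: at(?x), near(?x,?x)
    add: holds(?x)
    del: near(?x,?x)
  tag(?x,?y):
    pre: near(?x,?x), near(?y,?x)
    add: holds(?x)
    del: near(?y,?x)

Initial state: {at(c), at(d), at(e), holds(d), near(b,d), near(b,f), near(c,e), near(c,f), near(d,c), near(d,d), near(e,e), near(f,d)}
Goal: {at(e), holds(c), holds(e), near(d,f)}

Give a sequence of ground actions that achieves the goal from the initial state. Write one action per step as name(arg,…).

1. flip(d,f)  →  {at(c), at(e), holds(d), near(b,d), near(b,f), near(c,e), near(c,f), near(d,c), near(d,d), near(d,f), near(e,e)}
2. flip(c,d)  →  {at(e), holds(c), holds(d), near(b,d), near(b,f), near(c,d), near(c,e), near(c,f), near(d,d), near(d,f), near(e,e)}
3. free(e)  →  {at(e), holds(c), holds(d), holds(e), near(b,d), near(b,f), near(c,d), near(c,e), near(c,f), near(d,d), near(d,f)}

flip(d,f); flip(c,d); free(e)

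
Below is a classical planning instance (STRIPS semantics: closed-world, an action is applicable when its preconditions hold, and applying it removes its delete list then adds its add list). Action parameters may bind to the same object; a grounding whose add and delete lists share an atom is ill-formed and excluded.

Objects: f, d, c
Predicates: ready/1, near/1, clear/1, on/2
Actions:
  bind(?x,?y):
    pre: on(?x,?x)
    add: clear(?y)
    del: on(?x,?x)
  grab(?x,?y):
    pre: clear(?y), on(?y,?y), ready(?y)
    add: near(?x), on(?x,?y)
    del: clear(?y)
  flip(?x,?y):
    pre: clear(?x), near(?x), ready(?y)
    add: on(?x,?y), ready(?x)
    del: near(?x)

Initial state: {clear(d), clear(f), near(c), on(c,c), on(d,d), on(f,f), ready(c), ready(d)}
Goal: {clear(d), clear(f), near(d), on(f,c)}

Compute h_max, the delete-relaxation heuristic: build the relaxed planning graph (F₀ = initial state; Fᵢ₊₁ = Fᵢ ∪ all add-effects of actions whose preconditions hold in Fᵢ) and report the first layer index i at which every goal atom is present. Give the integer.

F0 = init (8 atoms)
F1 = F0 ∪ {clear(c), near(d), near(f), on(c,d), on(f,d)}  (13 atoms)
F2 = F1 ∪ {on(d,c), on(f,c), ready(f)}  (16 atoms)
goal ⊆ F2  ⇒  h_max = 2

2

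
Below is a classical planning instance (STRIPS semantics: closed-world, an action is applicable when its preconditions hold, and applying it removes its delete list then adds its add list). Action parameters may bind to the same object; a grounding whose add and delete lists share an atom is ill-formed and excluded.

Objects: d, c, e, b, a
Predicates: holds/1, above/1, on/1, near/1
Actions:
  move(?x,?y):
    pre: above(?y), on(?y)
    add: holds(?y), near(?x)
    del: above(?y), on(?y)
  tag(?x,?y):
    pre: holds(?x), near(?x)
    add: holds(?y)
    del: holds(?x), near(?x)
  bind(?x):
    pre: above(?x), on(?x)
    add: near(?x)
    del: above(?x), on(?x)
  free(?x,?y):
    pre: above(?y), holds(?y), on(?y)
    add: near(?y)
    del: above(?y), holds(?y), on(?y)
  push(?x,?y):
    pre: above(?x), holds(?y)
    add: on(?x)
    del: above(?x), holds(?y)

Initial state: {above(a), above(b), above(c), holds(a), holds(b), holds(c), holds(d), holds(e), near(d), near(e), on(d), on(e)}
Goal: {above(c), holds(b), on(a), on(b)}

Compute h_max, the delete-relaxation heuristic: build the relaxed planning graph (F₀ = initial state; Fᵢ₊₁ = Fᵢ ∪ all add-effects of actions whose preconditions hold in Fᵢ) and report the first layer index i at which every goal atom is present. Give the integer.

F0 = init (12 atoms)
F1 = F0 ∪ {on(a), on(b), on(c)}  (15 atoms)
goal ⊆ F1  ⇒  h_max = 1

1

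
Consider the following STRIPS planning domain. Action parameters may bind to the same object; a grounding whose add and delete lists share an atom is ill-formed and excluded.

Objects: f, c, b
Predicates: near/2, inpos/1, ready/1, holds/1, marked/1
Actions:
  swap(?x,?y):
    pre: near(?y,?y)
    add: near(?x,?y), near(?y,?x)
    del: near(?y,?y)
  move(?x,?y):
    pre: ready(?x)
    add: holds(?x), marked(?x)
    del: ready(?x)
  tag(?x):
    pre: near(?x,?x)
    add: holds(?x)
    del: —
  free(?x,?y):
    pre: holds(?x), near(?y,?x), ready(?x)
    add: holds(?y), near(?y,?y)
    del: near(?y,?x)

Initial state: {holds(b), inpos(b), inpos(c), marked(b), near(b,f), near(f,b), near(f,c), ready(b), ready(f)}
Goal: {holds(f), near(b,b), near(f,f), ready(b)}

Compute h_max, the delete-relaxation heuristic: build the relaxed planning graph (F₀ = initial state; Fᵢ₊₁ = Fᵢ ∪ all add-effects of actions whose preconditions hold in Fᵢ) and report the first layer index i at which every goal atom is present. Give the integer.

F0 = init (9 atoms)
F1 = F0 ∪ {holds(f), marked(f), near(f,f)}  (12 atoms)
F2 = F1 ∪ {near(b,b), near(c,f)}  (14 atoms)
goal ⊆ F2  ⇒  h_max = 2

2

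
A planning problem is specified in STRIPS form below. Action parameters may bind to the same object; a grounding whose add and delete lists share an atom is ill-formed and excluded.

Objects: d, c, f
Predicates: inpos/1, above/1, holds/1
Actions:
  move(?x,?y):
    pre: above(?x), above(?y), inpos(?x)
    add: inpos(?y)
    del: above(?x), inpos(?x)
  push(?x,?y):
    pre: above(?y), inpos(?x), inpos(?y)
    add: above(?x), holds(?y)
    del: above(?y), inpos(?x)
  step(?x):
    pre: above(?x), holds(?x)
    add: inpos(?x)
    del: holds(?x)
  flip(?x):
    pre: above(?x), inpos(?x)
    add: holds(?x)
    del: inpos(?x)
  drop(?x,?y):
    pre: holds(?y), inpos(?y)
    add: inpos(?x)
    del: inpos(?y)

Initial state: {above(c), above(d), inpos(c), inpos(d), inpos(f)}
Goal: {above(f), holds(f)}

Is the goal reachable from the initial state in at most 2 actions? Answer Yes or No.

No

1. push(f,d)  →  {above(c), above(f), holds(d), inpos(c), inpos(d)}
2. move(c,f)  →  {above(f), holds(d), inpos(d), inpos(f)}
3. flip(f)  →  {above(f), holds(d), holds(f), inpos(d)}
optimal plan length = 3; 3 > 2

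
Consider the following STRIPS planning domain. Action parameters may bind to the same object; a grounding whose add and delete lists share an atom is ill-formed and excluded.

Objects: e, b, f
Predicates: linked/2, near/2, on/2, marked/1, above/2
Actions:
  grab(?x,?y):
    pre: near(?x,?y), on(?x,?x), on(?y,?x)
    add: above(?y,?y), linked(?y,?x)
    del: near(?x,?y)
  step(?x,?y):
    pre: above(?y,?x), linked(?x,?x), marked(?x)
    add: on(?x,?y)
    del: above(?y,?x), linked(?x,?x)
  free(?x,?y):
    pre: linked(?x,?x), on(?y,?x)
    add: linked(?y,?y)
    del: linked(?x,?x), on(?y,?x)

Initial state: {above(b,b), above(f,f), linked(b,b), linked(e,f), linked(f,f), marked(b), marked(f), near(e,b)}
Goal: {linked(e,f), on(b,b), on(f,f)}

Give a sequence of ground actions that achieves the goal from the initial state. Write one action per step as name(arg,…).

step(b,b); step(f,f)

1. step(b,b)  →  {above(f,f), linked(e,f), linked(f,f), marked(b), marked(f), near(e,b), on(b,b)}
2. step(f,f)  →  {linked(e,f), marked(b), marked(f), near(e,b), on(b,b), on(f,f)}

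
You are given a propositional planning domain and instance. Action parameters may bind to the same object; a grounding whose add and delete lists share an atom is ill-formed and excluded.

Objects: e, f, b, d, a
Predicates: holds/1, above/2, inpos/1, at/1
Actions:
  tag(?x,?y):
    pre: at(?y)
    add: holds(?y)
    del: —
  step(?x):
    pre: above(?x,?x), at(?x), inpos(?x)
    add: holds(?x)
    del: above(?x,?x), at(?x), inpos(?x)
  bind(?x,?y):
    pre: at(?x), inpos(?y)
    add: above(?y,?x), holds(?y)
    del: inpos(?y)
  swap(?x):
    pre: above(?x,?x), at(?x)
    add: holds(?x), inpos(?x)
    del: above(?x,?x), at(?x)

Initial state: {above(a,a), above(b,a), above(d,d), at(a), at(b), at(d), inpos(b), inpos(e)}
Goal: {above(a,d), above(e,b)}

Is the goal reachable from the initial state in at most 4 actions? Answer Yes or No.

Yes

1. bind(b,e)  →  {above(a,a), above(b,a), above(d,d), above(e,b), at(a), at(b), at(d), holds(e), inpos(b)}
2. swap(a)  →  {above(b,a), above(d,d), above(e,b), at(b), at(d), holds(a), holds(e), inpos(a), inpos(b)}
3. bind(d,a)  →  {above(a,d), above(b,a), above(d,d), above(e,b), at(b), at(d), holds(a), holds(e), inpos(b)}
optimal plan length = 3; 3 ≤ 4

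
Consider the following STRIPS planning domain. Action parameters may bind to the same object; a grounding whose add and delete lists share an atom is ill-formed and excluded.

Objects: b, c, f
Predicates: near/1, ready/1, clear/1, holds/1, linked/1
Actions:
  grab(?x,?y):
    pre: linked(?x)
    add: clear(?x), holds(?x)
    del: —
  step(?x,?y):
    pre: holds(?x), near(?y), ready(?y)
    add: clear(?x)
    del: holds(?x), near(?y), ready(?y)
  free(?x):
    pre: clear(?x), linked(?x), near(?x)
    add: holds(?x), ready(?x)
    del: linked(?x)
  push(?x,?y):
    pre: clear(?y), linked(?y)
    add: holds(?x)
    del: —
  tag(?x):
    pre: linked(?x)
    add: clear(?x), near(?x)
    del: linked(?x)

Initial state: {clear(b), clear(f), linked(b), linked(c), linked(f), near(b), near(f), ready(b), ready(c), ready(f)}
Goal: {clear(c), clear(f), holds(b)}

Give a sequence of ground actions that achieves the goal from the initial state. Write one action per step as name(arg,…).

1. grab(b,b)  →  {clear(b), clear(f), holds(b), linked(b), linked(c), linked(f), near(b), near(f), ready(b), ready(c), ready(f)}
2. grab(c,b)  →  {clear(b), clear(c), clear(f), holds(b), holds(c), linked(b), linked(c), linked(f), near(b), near(f), ready(b), ready(c), ready(f)}

grab(b,b); grab(c,b)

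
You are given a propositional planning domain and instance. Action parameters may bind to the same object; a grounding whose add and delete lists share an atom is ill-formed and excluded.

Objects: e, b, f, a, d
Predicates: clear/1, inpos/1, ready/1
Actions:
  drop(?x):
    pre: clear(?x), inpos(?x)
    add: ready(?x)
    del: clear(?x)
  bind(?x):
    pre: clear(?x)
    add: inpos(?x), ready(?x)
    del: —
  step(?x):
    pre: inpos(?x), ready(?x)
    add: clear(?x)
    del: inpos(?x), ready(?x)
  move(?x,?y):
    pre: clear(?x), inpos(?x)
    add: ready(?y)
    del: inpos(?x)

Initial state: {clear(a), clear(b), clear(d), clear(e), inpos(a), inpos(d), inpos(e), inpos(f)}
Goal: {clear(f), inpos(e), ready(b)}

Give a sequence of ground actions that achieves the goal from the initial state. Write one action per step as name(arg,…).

1. bind(b)  →  {clear(a), clear(b), clear(d), clear(e), inpos(a), inpos(b), inpos(d), inpos(e), inpos(f), ready(b)}
2. move(b,f)  →  {clear(a), clear(b), clear(d), clear(e), inpos(a), inpos(d), inpos(e), inpos(f), ready(b), ready(f)}
3. step(f)  →  {clear(a), clear(b), clear(d), clear(e), clear(f), inpos(a), inpos(d), inpos(e), ready(b)}

bind(b); move(b,f); step(f)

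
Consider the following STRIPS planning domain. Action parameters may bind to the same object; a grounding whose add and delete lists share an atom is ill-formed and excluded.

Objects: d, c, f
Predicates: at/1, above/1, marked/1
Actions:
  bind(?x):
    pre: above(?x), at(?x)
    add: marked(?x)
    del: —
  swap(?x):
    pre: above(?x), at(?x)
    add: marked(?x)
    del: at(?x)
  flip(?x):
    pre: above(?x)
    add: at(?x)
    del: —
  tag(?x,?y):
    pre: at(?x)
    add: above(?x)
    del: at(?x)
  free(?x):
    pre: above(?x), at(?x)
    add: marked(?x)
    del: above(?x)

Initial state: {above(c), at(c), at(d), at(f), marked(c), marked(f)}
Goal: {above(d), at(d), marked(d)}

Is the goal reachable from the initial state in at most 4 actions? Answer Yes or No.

1. tag(d,d)  →  {above(c), above(d), at(c), at(f), marked(c), marked(f)}
2. flip(d)  →  {above(c), above(d), at(c), at(d), at(f), marked(c), marked(f)}
3. bind(d)  →  {above(c), above(d), at(c), at(d), at(f), marked(c), marked(d), marked(f)}
optimal plan length = 3; 3 ≤ 4

Yes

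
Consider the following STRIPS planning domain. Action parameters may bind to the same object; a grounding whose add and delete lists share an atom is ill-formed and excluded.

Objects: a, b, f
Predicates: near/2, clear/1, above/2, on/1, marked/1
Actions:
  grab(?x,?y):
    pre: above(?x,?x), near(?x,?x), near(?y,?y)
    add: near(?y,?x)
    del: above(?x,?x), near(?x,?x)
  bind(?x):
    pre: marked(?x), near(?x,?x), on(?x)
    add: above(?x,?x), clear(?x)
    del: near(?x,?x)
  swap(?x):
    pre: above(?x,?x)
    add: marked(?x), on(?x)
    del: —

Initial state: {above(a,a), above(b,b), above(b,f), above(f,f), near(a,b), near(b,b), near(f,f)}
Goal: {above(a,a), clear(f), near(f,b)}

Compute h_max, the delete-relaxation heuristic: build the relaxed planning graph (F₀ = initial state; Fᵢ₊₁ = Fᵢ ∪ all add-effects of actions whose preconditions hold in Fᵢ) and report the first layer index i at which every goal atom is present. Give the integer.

F0 = init (7 atoms)
F1 = F0 ∪ {marked(a), marked(b), marked(f), near(b,f), near(f,b), on(a), on(b), on(f)}  (15 atoms)
F2 = F1 ∪ {clear(b), clear(f)}  (17 atoms)
goal ⊆ F2  ⇒  h_max = 2

2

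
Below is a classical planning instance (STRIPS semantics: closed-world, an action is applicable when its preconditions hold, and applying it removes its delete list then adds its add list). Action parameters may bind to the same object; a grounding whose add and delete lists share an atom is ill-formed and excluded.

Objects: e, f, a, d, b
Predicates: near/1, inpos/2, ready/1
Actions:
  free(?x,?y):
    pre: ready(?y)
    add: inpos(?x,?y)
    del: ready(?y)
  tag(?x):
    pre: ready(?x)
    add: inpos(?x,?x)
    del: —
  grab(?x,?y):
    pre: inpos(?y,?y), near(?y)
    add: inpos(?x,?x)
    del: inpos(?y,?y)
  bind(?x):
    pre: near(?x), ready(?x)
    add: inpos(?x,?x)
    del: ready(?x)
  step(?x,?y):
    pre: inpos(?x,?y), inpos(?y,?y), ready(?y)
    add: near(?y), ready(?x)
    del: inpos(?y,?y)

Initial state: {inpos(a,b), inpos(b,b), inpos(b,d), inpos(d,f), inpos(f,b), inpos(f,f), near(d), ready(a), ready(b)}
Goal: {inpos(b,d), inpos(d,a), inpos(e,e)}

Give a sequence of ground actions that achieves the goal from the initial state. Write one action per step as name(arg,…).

1. free(d,a)  →  {inpos(a,b), inpos(b,b), inpos(b,d), inpos(d,a), inpos(d,f), inpos(f,b), inpos(f,f), near(d), ready(b)}
2. step(f,b)  →  {inpos(a,b), inpos(b,d), inpos(d,a), inpos(d,f), inpos(f,b), inpos(f,f), near(b), near(d), ready(b), ready(f)}
3. free(b,b)  →  {inpos(a,b), inpos(b,b), inpos(b,d), inpos(d,a), inpos(d,f), inpos(f,b), inpos(f,f), near(b), near(d), ready(f)}
4. grab(e,b)  →  {inpos(a,b), inpos(b,d), inpos(d,a), inpos(d,f), inpos(e,e), inpos(f,b), inpos(f,f), near(b), near(d), ready(f)}

free(d,a); step(f,b); free(b,b); grab(e,b)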